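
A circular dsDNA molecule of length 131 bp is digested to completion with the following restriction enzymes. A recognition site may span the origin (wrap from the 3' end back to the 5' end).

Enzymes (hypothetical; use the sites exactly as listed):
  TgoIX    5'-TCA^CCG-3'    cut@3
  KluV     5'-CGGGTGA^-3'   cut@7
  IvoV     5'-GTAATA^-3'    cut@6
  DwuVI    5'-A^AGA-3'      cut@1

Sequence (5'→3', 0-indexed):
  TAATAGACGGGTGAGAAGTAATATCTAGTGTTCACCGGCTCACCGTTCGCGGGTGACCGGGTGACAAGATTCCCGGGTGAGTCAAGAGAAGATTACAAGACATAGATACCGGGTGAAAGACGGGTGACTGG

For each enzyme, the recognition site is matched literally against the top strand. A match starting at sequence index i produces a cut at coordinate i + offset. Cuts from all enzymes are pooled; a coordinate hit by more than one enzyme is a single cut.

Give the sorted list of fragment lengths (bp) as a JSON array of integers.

[1,2,4,5,8,8,8,9,9,9,10,11,14,14,19]

Site scan:
  TgoIX (TCACCG, off=3): starts [31, 39] → cuts [34, 42]
  KluV (CGGGTGA, off=7): starts [7, 49, 57, 73, 109, 120] → cuts [14, 56, 64, 80, 116, 127]
  IvoV (GTAATA, off=6): starts [17, 130] → cuts [5, 23]
  DwuVI (AAGA, off=1): starts [65, 83, 88, 96, 116] → cuts [66, 84, 89, 97, 117]

All cut coordinates (distinct, sorted): [5, 14, 23, 34, 42, 56, 64, 66, 80, 84, 89, 97, 116, 117, 127]

Fragment lengths:
  5→14: 9 bp
  14→23: 9 bp
  23→34: 11 bp
  34→42: 8 bp
  42→56: 14 bp
  56→64: 8 bp
  64→66: 2 bp
  66→80: 14 bp
  80→84: 4 bp
  84→89: 5 bp
  89→97: 8 bp
  97→116: 19 bp
  116→117: 1 bp
  117→127: 10 bp
  127→5 (wrap): 131-127+5 = 9 bp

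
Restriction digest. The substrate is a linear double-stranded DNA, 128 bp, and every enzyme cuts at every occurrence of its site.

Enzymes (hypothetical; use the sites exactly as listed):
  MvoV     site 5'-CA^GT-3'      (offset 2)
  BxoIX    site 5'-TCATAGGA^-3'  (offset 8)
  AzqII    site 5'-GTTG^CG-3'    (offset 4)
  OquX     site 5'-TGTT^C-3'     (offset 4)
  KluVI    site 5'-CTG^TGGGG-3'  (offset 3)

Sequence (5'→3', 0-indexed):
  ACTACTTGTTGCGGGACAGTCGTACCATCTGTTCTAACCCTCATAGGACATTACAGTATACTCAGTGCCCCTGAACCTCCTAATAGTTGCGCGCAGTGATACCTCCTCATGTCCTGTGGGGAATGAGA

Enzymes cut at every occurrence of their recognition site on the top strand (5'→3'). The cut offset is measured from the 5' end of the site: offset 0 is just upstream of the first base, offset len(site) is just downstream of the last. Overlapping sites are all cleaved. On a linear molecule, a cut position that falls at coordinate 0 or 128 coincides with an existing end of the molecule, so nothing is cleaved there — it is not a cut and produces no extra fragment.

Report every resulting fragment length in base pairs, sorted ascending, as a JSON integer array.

[6,7,7,9,11,12,15,15,21,25]

Site scan:
  MvoV (CAGT, off=2): starts [16, 53, 62, 93] → cuts [18, 55, 64, 95]
  BxoIX (TCATAGGA, off=8): starts [40] → cuts [48]
  AzqII (GTTGCG, off=4): starts [7, 85] → cuts [11, 89]
  OquX (TGTTC, off=4): starts [29] → cuts [33]
  KluVI (CTGTGGGG, off=3): starts [113] → cuts [116]

All cut coordinates (distinct, sorted): [11, 18, 33, 48, 55, 64, 89, 95, 116]

Fragment lengths:
  [0,11): 11 bp
  [11,18): 7 bp
  [18,33): 15 bp
  [33,48): 15 bp
  [48,55): 7 bp
  [55,64): 9 bp
  [64,89): 25 bp
  [89,95): 6 bp
  [95,116): 21 bp
  [116,128): 12 bp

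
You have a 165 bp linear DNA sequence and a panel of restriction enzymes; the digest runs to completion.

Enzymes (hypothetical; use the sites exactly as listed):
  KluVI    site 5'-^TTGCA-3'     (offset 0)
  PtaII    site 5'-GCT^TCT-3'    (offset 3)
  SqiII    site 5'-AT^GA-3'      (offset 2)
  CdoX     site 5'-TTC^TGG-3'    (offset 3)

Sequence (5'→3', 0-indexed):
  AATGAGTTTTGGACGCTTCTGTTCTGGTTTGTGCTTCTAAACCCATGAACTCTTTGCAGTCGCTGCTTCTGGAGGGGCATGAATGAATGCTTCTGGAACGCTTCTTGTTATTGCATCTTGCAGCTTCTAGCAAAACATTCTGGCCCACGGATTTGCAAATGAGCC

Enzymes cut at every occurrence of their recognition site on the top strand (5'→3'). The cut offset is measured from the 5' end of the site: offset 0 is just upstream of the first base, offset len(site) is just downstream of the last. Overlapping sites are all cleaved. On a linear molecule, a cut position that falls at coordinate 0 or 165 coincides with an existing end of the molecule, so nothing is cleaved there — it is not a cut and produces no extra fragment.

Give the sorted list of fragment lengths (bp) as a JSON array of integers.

[2,2,3,4,5,7,7,7,7,8,8,8,9,11,11,11,12,14,14,15]

Scan for sites:
  KluVI (TTGCA, off=0): starts [53, 110, 117, 152] → cuts [53, 110, 117, 152]
  PtaII (GCTTCT, off=3): starts [14, 32, 64, 88, 99, 122] → cuts [17, 35, 67, 91, 102, 125]
  SqiII (ATGA, off=2): starts [1, 44, 78, 82, 158] → cuts [3, 46, 80, 84, 160]
  CdoX (TTCTGG, off=3): starts [21, 66, 90, 137] → cuts [24, 69, 93, 140]

Pooled cuts: [3, 17, 24, 35, 46, 53, 67, 69, 80, 84, 91, 93, 102, 110, 117, 125, 140, 152, 160]

Fragment lengths:
  [0,3): 3 bp
  [3,17): 14 bp
  [17,24): 7 bp
  [24,35): 11 bp
  [35,46): 11 bp
  [46,53): 7 bp
  [53,67): 14 bp
  [67,69): 2 bp
  [69,80): 11 bp
  [80,84): 4 bp
  [84,91): 7 bp
  [91,93): 2 bp
  [93,102): 9 bp
  [102,110): 8 bp
  [110,117): 7 bp
  [117,125): 8 bp
  [125,140): 15 bp
  [140,152): 12 bp
  [152,160): 8 bp
  [160,165): 5 bp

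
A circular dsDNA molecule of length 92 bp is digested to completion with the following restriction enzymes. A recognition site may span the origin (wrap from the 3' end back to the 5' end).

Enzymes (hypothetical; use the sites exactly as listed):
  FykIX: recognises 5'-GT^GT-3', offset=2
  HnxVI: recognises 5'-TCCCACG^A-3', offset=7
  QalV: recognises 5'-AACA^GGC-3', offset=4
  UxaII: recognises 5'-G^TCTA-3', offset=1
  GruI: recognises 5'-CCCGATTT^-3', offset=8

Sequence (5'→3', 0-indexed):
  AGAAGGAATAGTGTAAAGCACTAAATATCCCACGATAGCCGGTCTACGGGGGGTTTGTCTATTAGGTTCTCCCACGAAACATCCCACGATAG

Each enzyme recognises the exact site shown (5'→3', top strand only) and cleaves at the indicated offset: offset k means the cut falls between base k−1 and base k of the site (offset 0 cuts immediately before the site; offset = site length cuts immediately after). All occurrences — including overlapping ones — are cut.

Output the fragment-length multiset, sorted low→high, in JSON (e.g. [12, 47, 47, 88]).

Scan for sites:
  FykIX GTGT/2: at [10] ⇒ [12]
  HnxVI TCCCACGA/7: at [27, 69, 81] ⇒ [34, 76, 88]
  QalV (AACAGGC, off=4): no sites
  UxaII GTCTA/1: at [41, 56] ⇒ [42, 57]
  GruI (CCCGATTT, off=8): no sites

Pooled cuts: [12, 34, 42, 57, 76, 88]

Fragments:
  12→34: 22 bp
  34→42: 8 bp
  42→57: 15 bp
  57→76: 19 bp
  76→88: 12 bp
  88→12 (wrap): 92-88+12 = 16 bp

[8,12,15,16,19,22]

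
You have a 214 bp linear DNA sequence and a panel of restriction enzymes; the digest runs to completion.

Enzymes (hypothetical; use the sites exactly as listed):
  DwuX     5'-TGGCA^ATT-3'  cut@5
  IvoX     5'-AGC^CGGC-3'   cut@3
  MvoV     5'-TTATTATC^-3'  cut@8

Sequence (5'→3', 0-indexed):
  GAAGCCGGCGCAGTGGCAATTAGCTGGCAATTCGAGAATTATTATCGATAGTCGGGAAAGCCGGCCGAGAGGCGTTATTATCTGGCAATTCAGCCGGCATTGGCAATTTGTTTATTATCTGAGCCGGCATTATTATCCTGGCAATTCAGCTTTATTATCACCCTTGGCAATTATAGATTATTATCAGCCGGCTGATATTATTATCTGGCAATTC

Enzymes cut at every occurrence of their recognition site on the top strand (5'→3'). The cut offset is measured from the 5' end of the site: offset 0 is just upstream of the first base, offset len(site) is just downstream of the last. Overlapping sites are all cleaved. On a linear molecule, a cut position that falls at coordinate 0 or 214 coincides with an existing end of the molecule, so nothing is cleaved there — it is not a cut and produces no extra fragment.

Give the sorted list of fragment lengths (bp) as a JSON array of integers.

[3,4,5,5,5,5,6,7,10,11,11,13,13,14,15,16,16,17,17,21]

Site scan:
  DwuX (TGGCAATT, off=5): starts [13, 24, 82, 100, 138, 164, 205] → cuts [18, 29, 87, 105, 143, 169, 210]
  IvoX (AGCCGGC, off=3): starts [2, 58, 91, 121, 185] → cuts [5, 61, 94, 124, 188]
  MvoV (TTATTATC, off=8): starts [38, 74, 111, 129, 151, 177, 197] → cuts [46, 82, 119, 137, 159, 185, 205]

Pooled cuts: [5, 18, 29, 46, 61, 82, 87, 94, 105, 119, 124, 137, 143, 159, 169, 185, 188, 205, 210]

Fragments:
  [0,5): 5 bp
  [5,18): 13 bp
  [18,29): 11 bp
  [29,46): 17 bp
  [46,61): 15 bp
  [61,82): 21 bp
  [82,87): 5 bp
  [87,94): 7 bp
  [94,105): 11 bp
  [105,119): 14 bp
  [119,124): 5 bp
  [124,137): 13 bp
  [137,143): 6 bp
  [143,159): 16 bp
  [159,169): 10 bp
  [169,185): 16 bp
  [185,188): 3 bp
  [188,205): 17 bp
  [205,210): 5 bp
  [210,214): 4 bp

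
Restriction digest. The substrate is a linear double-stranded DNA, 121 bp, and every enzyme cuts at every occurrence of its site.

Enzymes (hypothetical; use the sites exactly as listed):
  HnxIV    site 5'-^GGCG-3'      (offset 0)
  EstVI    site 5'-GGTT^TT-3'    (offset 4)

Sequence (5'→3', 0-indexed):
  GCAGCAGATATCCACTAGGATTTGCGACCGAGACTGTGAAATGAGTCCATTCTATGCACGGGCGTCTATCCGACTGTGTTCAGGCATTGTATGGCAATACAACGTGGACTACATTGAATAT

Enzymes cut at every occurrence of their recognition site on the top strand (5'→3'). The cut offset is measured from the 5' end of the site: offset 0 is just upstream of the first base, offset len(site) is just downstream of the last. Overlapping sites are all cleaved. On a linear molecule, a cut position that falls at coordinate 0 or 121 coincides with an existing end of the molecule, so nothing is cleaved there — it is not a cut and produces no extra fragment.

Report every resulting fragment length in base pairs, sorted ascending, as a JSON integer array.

[60,61]

Scan for sites:
  HnxIV GGCG/0: at [60] ⇒ [60]
  EstVI (GGTTTT, off=4): no sites

All cut coordinates (distinct, sorted): [60]

Fragments:
  [0,60): 60 bp
  [60,121): 61 bp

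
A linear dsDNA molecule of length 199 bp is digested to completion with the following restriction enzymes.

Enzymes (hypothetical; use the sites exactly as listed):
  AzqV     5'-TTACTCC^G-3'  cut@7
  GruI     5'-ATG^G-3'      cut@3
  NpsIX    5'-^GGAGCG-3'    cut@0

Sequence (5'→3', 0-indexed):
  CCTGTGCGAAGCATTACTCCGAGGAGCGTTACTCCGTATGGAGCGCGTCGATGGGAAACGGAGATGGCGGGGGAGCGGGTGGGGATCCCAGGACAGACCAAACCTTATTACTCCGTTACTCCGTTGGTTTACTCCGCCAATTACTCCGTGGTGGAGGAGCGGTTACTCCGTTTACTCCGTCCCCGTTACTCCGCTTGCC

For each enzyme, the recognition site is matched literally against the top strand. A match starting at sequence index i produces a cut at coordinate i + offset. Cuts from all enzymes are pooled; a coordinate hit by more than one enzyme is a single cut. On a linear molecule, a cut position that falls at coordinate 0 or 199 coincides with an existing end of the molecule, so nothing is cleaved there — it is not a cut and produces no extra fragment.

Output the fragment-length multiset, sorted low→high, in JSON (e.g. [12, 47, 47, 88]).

[1,2,4,5,7,8,8,9,12,13,13,13,13,14,14,20,43]

Per-enzyme occurrences:
  AzqV (TTACTCCG, off=7): starts [13, 28, 107, 115, 128, 140, 162, 171, 185] → cuts [20, 35, 114, 122, 135, 147, 169, 178, 192]
  GruI (ATGG, off=3): starts [37, 50, 63] → cuts [40, 53, 66]
  NpsIX (GGAGCG, off=0): starts [22, 39, 71, 155] → cuts [22, 39, 71, 155]

All cut coordinates (distinct, sorted): [20, 22, 35, 39, 40, 53, 66, 71, 114, 122, 135, 147, 155, 169, 178, 192]

Fragment lengths:
  [0,20): 20 bp
  [20,22): 2 bp
  [22,35): 13 bp
  [35,39): 4 bp
  [39,40): 1 bp
  [40,53): 13 bp
  [53,66): 13 bp
  [66,71): 5 bp
  [71,114): 43 bp
  [114,122): 8 bp
  [122,135): 13 bp
  [135,147): 12 bp
  [147,155): 8 bp
  [155,169): 14 bp
  [169,178): 9 bp
  [178,192): 14 bp
  [192,199): 7 bp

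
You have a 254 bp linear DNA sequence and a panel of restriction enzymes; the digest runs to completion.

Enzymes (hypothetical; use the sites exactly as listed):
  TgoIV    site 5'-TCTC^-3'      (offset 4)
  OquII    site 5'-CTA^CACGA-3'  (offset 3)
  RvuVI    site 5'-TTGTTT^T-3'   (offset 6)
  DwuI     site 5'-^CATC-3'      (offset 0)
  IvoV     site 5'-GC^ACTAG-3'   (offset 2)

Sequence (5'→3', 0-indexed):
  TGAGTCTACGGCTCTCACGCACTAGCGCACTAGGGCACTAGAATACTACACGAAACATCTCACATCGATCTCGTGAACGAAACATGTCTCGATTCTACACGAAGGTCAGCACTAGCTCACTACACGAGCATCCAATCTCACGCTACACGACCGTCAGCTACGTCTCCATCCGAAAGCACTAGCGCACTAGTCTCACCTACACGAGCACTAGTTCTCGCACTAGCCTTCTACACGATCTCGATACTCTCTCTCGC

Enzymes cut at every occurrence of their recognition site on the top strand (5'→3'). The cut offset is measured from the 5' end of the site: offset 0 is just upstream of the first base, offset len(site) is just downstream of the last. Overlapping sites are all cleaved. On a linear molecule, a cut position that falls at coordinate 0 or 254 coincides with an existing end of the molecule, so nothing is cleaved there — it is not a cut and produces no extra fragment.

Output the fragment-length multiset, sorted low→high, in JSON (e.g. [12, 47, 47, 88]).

[1,2,2,2,2,4,5,6,6,6,7,7,7,8,8,8,9,9,9,10,10,11,11,12,12,12,13,16,18,21]

Site scan:
  TgoIV TCTC/4: at [12, 57, 68, 86, 135, 162, 190, 212, 235, 244, 246, 248] ⇒ [16, 61, 72, 90, 139, 166, 194, 216, 239, 248, 250, 252]
  OquII CTACACGA/3: at [45, 94, 119, 142, 196, 227] ⇒ [48, 97, 122, 145, 199, 230]
  RvuVI (TTGTTTT, off=6): no sites
  DwuI CATC/0: at [55, 62, 128, 166] ⇒ [55, 62, 128, 166]
  IvoV GCACTAG/2: at [18, 26, 34, 108, 175, 183, 204, 216] ⇒ [20, 28, 36, 110, 177, 185, 206, 218]

Pooled cuts: [16, 20, 28, 36, 48, 55, 61, 62, 72, 90, 97, 110, 122, 128, 139, 145, 166, 177, 185, 194, 199, 206, 216, 218, 230, 239, 248, 250, 252]

Fragment lengths:
  [0,16): 16 bp
  [16,20): 4 bp
  [20,28): 8 bp
  [28,36): 8 bp
  [36,48): 12 bp
  [48,55): 7 bp
  [55,61): 6 bp
  [61,62): 1 bp
  [62,72): 10 bp
  [72,90): 18 bp
  [90,97): 7 bp
  [97,110): 13 bp
  [110,122): 12 bp
  [122,128): 6 bp
  [128,139): 11 bp
  [139,145): 6 bp
  [145,166): 21 bp
  [166,177): 11 bp
  [177,185): 8 bp
  [185,194): 9 bp
  [194,199): 5 bp
  [199,206): 7 bp
  [206,216): 10 bp
  [216,218): 2 bp
  [218,230): 12 bp
  [230,239): 9 bp
  [239,248): 9 bp
  [248,250): 2 bp
  [250,252): 2 bp
  [252,254): 2 bp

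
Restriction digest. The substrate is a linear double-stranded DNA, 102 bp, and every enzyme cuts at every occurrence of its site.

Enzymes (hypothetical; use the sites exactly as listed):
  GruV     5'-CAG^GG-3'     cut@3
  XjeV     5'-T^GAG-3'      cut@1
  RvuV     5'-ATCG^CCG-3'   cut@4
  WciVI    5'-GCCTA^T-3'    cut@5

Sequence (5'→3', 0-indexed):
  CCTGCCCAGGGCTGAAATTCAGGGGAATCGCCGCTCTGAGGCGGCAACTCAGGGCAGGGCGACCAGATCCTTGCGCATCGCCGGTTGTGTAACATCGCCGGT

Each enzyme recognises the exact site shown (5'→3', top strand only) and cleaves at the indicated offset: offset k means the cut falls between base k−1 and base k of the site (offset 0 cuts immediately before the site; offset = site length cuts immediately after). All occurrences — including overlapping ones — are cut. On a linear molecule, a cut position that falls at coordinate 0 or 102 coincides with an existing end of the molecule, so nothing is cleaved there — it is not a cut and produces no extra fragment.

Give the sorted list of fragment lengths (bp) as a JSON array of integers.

Site scan:
  GruV CAGGG/3: at [6, 19, 49, 54] ⇒ [9, 22, 52, 57]
  XjeV TGAG/1: at [36] ⇒ [37]
  RvuV ATCGCCG/4: at [26, 76, 93] ⇒ [30, 80, 97]
  WciVI (GCCTAT, off=5): no sites

All cut coordinates (distinct, sorted): [9, 22, 30, 37, 52, 57, 80, 97]

Fragment lengths:
  [0,9): 9 bp
  [9,22): 13 bp
  [22,30): 8 bp
  [30,37): 7 bp
  [37,52): 15 bp
  [52,57): 5 bp
  [57,80): 23 bp
  [80,97): 17 bp
  [97,102): 5 bp

[5,5,7,8,9,13,15,17,23]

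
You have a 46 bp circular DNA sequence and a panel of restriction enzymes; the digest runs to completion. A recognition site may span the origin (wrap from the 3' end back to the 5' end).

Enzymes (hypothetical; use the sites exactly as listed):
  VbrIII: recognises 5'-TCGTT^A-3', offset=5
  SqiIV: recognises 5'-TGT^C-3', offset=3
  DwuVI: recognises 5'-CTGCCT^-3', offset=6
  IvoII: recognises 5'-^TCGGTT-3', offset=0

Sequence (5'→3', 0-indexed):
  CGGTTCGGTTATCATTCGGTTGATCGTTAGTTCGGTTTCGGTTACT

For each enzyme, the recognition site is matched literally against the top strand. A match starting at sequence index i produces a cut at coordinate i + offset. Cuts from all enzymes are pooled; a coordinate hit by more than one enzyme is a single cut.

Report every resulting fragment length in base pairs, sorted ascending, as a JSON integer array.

Site scan:
  VbrIII TCGTTA/5: at [23] ⇒ [28]
  SqiIV (TGTC, off=3): no sites
  DwuVI (CTGCCT, off=6): no sites
  IvoII TCGGTT/0: at [4, 15, 31, 37, 45] ⇒ [4, 15, 31, 37, 45]

All cut coordinates (distinct, sorted): [4, 15, 28, 31, 37, 45]

Fragment lengths:
  4→15: 11 bp
  15→28: 13 bp
  28→31: 3 bp
  31→37: 6 bp
  37→45: 8 bp
  45→4 (wrap): 46-45+4 = 5 bp

[3,5,6,8,11,13]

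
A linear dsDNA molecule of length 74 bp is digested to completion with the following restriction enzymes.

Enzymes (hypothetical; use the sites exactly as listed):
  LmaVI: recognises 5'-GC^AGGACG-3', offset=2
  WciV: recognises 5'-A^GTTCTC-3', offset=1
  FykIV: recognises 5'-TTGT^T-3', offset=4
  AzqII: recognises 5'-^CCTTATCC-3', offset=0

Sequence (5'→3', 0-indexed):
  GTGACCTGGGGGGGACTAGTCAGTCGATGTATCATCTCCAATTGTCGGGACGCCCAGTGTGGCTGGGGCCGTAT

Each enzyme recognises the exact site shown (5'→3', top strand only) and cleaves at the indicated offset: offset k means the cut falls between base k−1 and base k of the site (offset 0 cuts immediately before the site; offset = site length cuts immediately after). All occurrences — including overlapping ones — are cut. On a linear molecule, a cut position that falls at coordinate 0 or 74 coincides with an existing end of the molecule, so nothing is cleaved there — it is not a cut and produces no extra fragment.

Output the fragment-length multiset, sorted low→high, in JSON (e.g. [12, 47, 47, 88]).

Site scan:
  LmaVI (GCAGGACG, off=2): no sites
  WciV (AGTTCTC, off=1): no sites
  FykIV (TTGTT, off=4): no sites
  AzqII (CCTTATCC, off=0): no sites

All cut coordinates (distinct, sorted): ∅

Fragment lengths:
  no cuts → one linear fragment of 74 bp

[74]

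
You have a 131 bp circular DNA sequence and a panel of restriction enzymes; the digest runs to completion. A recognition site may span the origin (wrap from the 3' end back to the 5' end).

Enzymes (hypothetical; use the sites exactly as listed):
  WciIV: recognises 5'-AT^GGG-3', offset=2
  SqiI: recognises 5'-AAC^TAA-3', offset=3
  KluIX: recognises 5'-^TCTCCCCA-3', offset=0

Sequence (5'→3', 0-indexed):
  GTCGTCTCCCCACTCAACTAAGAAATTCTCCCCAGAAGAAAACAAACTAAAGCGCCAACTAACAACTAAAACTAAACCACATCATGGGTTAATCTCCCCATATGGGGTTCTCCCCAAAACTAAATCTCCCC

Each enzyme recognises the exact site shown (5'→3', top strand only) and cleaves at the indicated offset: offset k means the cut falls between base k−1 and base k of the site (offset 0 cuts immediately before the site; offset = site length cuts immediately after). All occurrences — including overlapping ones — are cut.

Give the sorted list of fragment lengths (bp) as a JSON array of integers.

[5,6,7,7,8,11,12,12,13,14,15,21]

Site scan:
  WciIV (ATGGG, off=2): starts [83, 101] → cuts [85, 103]
  SqiI (AACTAA, off=3): starts [15, 44, 56, 63, 69, 117] → cuts [18, 47, 59, 66, 72, 120]
  KluIX (TCTCCCCA, off=0): starts [4, 26, 92, 108] → cuts [4, 26, 92, 108]

Pooled cuts: [4, 18, 26, 47, 59, 66, 72, 85, 92, 103, 108, 120]

Fragments:
  4→18: 14 bp
  18→26: 8 bp
  26→47: 21 bp
  47→59: 12 bp
  59→66: 7 bp
  66→72: 6 bp
  72→85: 13 bp
  85→92: 7 bp
  92→103: 11 bp
  103→108: 5 bp
  108→120: 12 bp
  120→4 (wrap): 131-120+4 = 15 bp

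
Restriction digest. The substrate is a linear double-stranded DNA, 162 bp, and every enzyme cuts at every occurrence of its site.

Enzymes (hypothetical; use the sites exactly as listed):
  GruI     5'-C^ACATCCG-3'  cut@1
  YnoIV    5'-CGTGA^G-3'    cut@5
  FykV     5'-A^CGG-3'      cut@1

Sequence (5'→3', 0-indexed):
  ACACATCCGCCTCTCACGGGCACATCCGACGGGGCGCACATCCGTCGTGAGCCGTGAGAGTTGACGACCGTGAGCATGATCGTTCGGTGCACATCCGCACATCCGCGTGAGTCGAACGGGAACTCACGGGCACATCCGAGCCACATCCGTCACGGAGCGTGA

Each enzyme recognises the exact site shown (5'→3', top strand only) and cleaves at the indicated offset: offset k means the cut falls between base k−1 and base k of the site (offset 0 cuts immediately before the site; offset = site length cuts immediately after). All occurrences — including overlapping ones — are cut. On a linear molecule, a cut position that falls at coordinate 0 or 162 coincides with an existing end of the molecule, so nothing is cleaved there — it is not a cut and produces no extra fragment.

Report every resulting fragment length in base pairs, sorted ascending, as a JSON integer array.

[2,5,5,6,7,8,8,8,10,10,10,11,12,13,14,16,17]

Per-enzyme occurrences:
  GruI (CACATCCG, off=1): starts [1, 20, 36, 89, 97, 130, 141] → cuts [2, 21, 37, 90, 98, 131, 142]
  YnoIV (CGTGAG, off=5): starts [45, 52, 68, 105] → cuts [50, 57, 73, 110]
  FykV (ACGG, off=1): starts [15, 28, 115, 125, 151] → cuts [16, 29, 116, 126, 152]

Pooled cuts: [2, 16, 21, 29, 37, 50, 57, 73, 90, 98, 110, 116, 126, 131, 142, 152]

Fragment lengths:
  [0,2): 2 bp
  [2,16): 14 bp
  [16,21): 5 bp
  [21,29): 8 bp
  [29,37): 8 bp
  [37,50): 13 bp
  [50,57): 7 bp
  [57,73): 16 bp
  [73,90): 17 bp
  [90,98): 8 bp
  [98,110): 12 bp
  [110,116): 6 bp
  [116,126): 10 bp
  [126,131): 5 bp
  [131,142): 11 bp
  [142,152): 10 bp
  [152,162): 10 bp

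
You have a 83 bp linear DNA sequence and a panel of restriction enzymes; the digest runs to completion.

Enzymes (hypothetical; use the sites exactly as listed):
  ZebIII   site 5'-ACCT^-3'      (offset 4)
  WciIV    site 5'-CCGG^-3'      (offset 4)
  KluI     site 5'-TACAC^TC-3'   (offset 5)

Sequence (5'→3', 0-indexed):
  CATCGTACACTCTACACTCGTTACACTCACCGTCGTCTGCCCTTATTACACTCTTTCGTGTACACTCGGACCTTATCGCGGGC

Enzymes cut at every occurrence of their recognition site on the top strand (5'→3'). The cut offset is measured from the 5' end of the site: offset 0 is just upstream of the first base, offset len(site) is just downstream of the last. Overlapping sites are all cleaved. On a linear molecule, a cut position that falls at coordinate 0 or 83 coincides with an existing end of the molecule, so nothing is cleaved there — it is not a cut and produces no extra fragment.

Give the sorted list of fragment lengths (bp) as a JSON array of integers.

[7,8,9,10,10,14,25]

Scan for sites:
  ZebIII ACCT/4: at [69] ⇒ [73]
  WciIV (CCGG, off=4): no sites
  KluI TACACTC/5: at [5, 12, 21, 46, 60] ⇒ [10, 17, 26, 51, 65]

Pooled cuts: [10, 17, 26, 51, 65, 73]

Fragments:
  [0,10): 10 bp
  [10,17): 7 bp
  [17,26): 9 bp
  [26,51): 25 bp
  [51,65): 14 bp
  [65,73): 8 bp
  [73,83): 10 bp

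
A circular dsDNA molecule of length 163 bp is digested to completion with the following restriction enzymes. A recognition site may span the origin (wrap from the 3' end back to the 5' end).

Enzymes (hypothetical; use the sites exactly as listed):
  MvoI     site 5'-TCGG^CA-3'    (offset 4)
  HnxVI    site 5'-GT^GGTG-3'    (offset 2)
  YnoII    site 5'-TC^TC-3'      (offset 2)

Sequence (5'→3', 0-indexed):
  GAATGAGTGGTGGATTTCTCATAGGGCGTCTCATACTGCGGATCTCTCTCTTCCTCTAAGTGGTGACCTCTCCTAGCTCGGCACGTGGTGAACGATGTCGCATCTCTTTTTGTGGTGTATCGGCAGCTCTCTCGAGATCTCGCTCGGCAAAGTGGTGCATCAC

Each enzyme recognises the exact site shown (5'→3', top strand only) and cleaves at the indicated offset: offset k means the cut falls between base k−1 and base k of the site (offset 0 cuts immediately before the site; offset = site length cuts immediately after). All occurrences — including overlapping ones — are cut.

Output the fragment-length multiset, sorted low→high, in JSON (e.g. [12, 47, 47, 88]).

[2,2,2,5,6,6,8,8,9,9,10,10,11,12,13,14,18,18]

Per-enzyme occurrences:
  MvoI TCGGCA/4: at [77, 119, 143] ⇒ [81, 123, 147]
  HnxVI GTGGTG/2: at [6, 59, 84, 111, 151] ⇒ [8, 61, 86, 113, 153]
  YnoII TCTC/2: at [16, 28, 42, 44, 46, 68, 102, 127, 129, 137] ⇒ [18, 30, 44, 46, 48, 70, 104, 129, 131, 139]

Pooled cuts: [8, 18, 30, 44, 46, 48, 61, 70, 81, 86, 104, 113, 123, 129, 131, 139, 147, 153]

Fragments:
  8→18: 10 bp
  18→30: 12 bp
  30→44: 14 bp
  44→46: 2 bp
  46→48: 2 bp
  48→61: 13 bp
  61→70: 9 bp
  70→81: 11 bp
  81→86: 5 bp
  86→104: 18 bp
  104→113: 9 bp
  113→123: 10 bp
  123→129: 6 bp
  129→131: 2 bp
  131→139: 8 bp
  139→147: 8 bp
  147→153: 6 bp
  153→8 (wrap): 163-153+8 = 18 bp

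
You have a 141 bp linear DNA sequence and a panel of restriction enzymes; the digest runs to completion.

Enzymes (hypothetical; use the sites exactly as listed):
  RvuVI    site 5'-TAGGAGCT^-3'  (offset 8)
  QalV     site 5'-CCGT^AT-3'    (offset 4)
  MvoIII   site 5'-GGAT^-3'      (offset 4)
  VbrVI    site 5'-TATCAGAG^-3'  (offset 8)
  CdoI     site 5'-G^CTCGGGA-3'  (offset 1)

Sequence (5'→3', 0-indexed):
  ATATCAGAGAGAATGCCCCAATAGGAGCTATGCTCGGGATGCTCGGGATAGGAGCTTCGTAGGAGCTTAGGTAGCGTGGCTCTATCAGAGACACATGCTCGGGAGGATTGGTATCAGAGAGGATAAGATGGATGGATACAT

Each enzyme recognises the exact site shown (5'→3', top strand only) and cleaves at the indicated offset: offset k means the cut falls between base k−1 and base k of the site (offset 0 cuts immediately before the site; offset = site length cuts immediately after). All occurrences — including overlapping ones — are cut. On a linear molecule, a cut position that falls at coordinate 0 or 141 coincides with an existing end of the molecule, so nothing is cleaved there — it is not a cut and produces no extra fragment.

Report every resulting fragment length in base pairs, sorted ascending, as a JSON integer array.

Per-enzyme occurrences:
  RvuVI TAGGAGCT/8: at [21, 48, 59] ⇒ [29, 56, 67]
  QalV (CCGTAT, off=4): no sites
  MvoIII GGAT/4: at [36, 45, 104, 120, 129, 133] ⇒ [40, 49, 108, 124, 133, 137]
  VbrVI TATCAGAG/8: at [1, 82, 111] ⇒ [9, 90, 119]
  CdoI GCTCGGGA/1: at [31, 40, 96] ⇒ [32, 41, 97]

Pooled cuts: [9, 29, 32, 40, 41, 49, 56, 67, 90, 97, 108, 119, 124, 133, 137]

Fragments:
  [0,9): 9 bp
  [9,29): 20 bp
  [29,32): 3 bp
  [32,40): 8 bp
  [40,41): 1 bp
  [41,49): 8 bp
  [49,56): 7 bp
  [56,67): 11 bp
  [67,90): 23 bp
  [90,97): 7 bp
  [97,108): 11 bp
  [108,119): 11 bp
  [119,124): 5 bp
  [124,133): 9 bp
  [133,137): 4 bp
  [137,141): 4 bp

[1,3,4,4,5,7,7,8,8,9,9,11,11,11,20,23]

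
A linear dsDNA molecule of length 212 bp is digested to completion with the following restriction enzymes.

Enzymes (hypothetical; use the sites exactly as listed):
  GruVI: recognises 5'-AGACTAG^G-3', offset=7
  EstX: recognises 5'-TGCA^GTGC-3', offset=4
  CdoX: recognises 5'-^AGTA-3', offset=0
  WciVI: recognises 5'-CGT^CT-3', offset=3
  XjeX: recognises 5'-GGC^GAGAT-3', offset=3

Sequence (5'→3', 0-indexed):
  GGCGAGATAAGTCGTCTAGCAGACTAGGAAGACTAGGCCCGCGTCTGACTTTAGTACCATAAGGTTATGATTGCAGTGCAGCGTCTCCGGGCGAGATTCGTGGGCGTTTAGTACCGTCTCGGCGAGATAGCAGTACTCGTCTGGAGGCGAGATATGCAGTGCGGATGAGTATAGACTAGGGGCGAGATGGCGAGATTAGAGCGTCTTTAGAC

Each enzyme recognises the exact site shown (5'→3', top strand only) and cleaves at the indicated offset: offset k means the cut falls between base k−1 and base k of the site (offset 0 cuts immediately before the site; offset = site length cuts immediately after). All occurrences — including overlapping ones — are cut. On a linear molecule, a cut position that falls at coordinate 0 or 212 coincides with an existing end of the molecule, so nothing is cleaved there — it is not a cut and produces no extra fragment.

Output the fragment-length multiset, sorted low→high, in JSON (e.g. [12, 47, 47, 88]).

[3,4,6,8,8,8,8,8,8,8,8,9,9,9,9,10,12,12,12,13,17,23]

Scan for sites:
  GruVI AGACTAGG/7: at [20, 29, 172] ⇒ [27, 36, 179]
  EstX TGCAGTGC/4: at [71, 154] ⇒ [75, 158]
  CdoX AGTA/0: at [52, 109, 131, 167] ⇒ [52, 109, 131, 167]
  WciVI CGTCT/3: at [12, 41, 81, 114, 137, 201] ⇒ [15, 44, 84, 117, 140, 204]
  XjeX GGCGAGAT/3: at [0, 89, 120, 145, 180, 188] ⇒ [3, 92, 123, 148, 183, 191]

Pooled cuts: [3, 15, 27, 36, 44, 52, 75, 84, 92, 109, 117, 123, 131, 140, 148, 158, 167, 179, 183, 191, 204]

Fragment lengths:
  [0,3): 3 bp
  [3,15): 12 bp
  [15,27): 12 bp
  [27,36): 9 bp
  [36,44): 8 bp
  [44,52): 8 bp
  [52,75): 23 bp
  [75,84): 9 bp
  [84,92): 8 bp
  [92,109): 17 bp
  [109,117): 8 bp
  [117,123): 6 bp
  [123,131): 8 bp
  [131,140): 9 bp
  [140,148): 8 bp
  [148,158): 10 bp
  [158,167): 9 bp
  [167,179): 12 bp
  [179,183): 4 bp
  [183,191): 8 bp
  [191,204): 13 bp
  [204,212): 8 bp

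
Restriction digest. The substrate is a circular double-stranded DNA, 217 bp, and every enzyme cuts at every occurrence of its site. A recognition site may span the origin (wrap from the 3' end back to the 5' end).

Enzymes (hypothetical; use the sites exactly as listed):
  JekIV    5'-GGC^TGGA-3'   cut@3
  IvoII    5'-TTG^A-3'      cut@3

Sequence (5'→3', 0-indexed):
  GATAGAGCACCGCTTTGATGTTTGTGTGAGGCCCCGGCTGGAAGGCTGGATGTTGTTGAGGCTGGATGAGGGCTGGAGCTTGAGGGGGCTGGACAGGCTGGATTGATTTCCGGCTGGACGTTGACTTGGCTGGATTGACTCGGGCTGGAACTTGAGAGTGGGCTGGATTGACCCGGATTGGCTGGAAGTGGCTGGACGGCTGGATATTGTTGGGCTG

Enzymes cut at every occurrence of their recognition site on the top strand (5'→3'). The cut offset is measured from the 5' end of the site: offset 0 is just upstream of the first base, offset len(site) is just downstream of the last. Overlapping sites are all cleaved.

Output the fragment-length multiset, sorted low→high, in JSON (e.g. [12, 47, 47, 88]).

Per-enzyme occurrences:
  JekIV (GGCTGGA, off=3): starts [35, 43, 59, 70, 86, 95, 111, 127, 142, 160, 179, 189, 197, 212] → cuts [38, 46, 62, 73, 89, 98, 114, 130, 145, 163, 182, 192, 200, 215]
  IvoII (TTGA, off=3): starts [14, 55, 79, 102, 120, 134, 151, 167] → cuts [17, 58, 82, 105, 123, 137, 154, 170]

Pooled cuts: [17, 38, 46, 58, 62, 73, 82, 89, 98, 105, 114, 123, 130, 137, 145, 154, 163, 170, 182, 192, 200, 215]

Fragment lengths:
  17→38: 21 bp
  38→46: 8 bp
  46→58: 12 bp
  58→62: 4 bp
  62→73: 11 bp
  73→82: 9 bp
  82→89: 7 bp
  89→98: 9 bp
  98→105: 7 bp
  105→114: 9 bp
  114→123: 9 bp
  123→130: 7 bp
  130→137: 7 bp
  137→145: 8 bp
  145→154: 9 bp
  154→163: 9 bp
  163→170: 7 bp
  170→182: 12 bp
  182→192: 10 bp
  192→200: 8 bp
  200→215: 15 bp
  215→17 (wrap): 217-215+17 = 19 bp

[4,7,7,7,7,7,8,8,8,9,9,9,9,9,9,10,11,12,12,15,19,21]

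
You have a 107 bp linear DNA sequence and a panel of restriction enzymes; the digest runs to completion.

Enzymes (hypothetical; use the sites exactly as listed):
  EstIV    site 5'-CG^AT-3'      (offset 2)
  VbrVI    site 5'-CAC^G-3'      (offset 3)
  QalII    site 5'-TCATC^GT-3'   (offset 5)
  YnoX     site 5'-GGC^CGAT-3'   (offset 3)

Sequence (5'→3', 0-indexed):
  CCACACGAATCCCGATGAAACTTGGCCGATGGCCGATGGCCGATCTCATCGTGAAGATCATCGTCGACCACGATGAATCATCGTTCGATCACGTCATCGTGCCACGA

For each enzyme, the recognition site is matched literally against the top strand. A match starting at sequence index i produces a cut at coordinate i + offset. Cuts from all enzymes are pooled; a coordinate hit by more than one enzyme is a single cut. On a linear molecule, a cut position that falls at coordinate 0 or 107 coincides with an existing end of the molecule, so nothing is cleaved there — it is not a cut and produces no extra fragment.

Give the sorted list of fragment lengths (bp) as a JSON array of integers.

Scan for sites:
  EstIV CGAT/2: at [12, 26, 33, 40, 70, 85] ⇒ [14, 28, 35, 42, 72, 87]
  VbrVI CACG/3: at [3, 68, 89, 102] ⇒ [6, 71, 92, 105]
  QalII TCATCGT/5: at [45, 57, 77, 93] ⇒ [50, 62, 82, 98]
  YnoX GGCCGAT/3: at [23, 30, 37] ⇒ [26, 33, 40]

All cut coordinates (distinct, sorted): [6, 14, 26, 28, 33, 35, 40, 42, 50, 62, 71, 72, 82, 87, 92, 98, 105]

Fragments:
  [0,6): 6 bp
  [6,14): 8 bp
  [14,26): 12 bp
  [26,28): 2 bp
  [28,33): 5 bp
  [33,35): 2 bp
  [35,40): 5 bp
  [40,42): 2 bp
  [42,50): 8 bp
  [50,62): 12 bp
  [62,71): 9 bp
  [71,72): 1 bp
  [72,82): 10 bp
  [82,87): 5 bp
  [87,92): 5 bp
  [92,98): 6 bp
  [98,105): 7 bp
  [105,107): 2 bp

[1,2,2,2,2,5,5,5,5,6,6,7,8,8,9,10,12,12]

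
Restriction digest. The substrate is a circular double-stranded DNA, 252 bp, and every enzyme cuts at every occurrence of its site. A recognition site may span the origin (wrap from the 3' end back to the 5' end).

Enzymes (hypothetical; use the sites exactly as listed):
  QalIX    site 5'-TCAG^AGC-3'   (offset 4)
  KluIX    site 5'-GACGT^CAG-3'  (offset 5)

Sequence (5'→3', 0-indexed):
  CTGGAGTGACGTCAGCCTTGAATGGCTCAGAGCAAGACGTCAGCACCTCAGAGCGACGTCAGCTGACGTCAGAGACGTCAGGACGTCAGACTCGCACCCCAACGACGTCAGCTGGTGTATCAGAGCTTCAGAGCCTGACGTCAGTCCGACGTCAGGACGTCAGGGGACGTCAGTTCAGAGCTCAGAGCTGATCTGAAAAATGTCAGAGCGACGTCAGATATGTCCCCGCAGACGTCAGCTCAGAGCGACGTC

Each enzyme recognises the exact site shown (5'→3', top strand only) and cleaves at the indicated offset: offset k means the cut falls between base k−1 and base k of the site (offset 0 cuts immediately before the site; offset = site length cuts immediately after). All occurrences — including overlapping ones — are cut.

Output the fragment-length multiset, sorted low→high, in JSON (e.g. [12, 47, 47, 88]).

Scan for sites:
  QalIX (TCAGAGC, off=4): starts [26, 47, 119, 127, 174, 181, 202, 239] → cuts [30, 51, 123, 131, 178, 185, 206, 243]
  KluIX (GACGTCAG, off=5): starts [7, 35, 54, 64, 73, 81, 103, 136, 147, 155, 165, 209, 230] → cuts [12, 40, 59, 69, 78, 86, 108, 141, 152, 160, 170, 214, 235]

All cut coordinates (distinct, sorted): [12, 30, 40, 51, 59, 69, 78, 86, 108, 123, 131, 141, 152, 160, 170, 178, 185, 206, 214, 235, 243]

Fragments:
  12→30: 18 bp
  30→40: 10 bp
  40→51: 11 bp
  51→59: 8 bp
  59→69: 10 bp
  69→78: 9 bp
  78→86: 8 bp
  86→108: 22 bp
  108→123: 15 bp
  123→131: 8 bp
  131→141: 10 bp
  141→152: 11 bp
  152→160: 8 bp
  160→170: 10 bp
  170→178: 8 bp
  178→185: 7 bp
  185→206: 21 bp
  206→214: 8 bp
  214→235: 21 bp
  235→243: 8 bp
  243→12 (wrap): 252-243+12 = 21 bp

[7,8,8,8,8,8,8,8,9,10,10,10,10,11,11,15,18,21,21,21,22]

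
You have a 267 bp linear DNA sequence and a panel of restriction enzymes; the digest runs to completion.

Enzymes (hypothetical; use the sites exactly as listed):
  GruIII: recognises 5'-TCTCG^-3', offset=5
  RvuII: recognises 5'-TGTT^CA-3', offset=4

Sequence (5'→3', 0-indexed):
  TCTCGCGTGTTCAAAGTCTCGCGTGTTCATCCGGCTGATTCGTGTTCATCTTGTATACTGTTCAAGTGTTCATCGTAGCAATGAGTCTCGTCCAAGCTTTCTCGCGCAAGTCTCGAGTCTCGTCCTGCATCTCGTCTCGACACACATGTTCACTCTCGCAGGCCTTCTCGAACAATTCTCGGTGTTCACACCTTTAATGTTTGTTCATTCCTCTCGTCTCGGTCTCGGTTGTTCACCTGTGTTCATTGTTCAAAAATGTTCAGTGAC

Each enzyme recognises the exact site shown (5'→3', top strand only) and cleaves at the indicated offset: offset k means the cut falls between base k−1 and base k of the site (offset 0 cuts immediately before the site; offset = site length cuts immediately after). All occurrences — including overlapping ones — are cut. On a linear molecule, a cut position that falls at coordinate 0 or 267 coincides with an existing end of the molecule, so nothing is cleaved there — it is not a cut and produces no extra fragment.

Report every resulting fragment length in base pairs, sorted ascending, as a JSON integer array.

Site scan:
  GruIII (TCTCG, off=5): starts [0, 16, 85, 99, 110, 117, 129, 134, 153, 165, 176, 211, 216, 222] → cuts [5, 21, 90, 104, 115, 122, 134, 139, 158, 170, 181, 216, 221, 227]
  RvuII (TGTTCA, off=4): starts [7, 23, 42, 58, 66, 146, 182, 201, 229, 239, 246, 256] → cuts [11, 27, 46, 62, 70, 150, 186, 205, 233, 243, 250, 260]

All cut coordinates (distinct, sorted): [5, 11, 21, 27, 46, 62, 70, 90, 104, 115, 122, 134, 139, 150, 158, 170, 181, 186, 205, 216, 221, 227, 233, 243, 250, 260]

Fragment lengths:
  [0,5): 5 bp
  [5,11): 6 bp
  [11,21): 10 bp
  [21,27): 6 bp
  [27,46): 19 bp
  [46,62): 16 bp
  [62,70): 8 bp
  [70,90): 20 bp
  [90,104): 14 bp
  [104,115): 11 bp
  [115,122): 7 bp
  [122,134): 12 bp
  [134,139): 5 bp
  [139,150): 11 bp
  [150,158): 8 bp
  [158,170): 12 bp
  [170,181): 11 bp
  [181,186): 5 bp
  [186,205): 19 bp
  [205,216): 11 bp
  [216,221): 5 bp
  [221,227): 6 bp
  [227,233): 6 bp
  [233,243): 10 bp
  [243,250): 7 bp
  [250,260): 10 bp
  [260,267): 7 bp

[5,5,5,5,6,6,6,6,7,7,7,8,8,10,10,10,11,11,11,11,12,12,14,16,19,19,20]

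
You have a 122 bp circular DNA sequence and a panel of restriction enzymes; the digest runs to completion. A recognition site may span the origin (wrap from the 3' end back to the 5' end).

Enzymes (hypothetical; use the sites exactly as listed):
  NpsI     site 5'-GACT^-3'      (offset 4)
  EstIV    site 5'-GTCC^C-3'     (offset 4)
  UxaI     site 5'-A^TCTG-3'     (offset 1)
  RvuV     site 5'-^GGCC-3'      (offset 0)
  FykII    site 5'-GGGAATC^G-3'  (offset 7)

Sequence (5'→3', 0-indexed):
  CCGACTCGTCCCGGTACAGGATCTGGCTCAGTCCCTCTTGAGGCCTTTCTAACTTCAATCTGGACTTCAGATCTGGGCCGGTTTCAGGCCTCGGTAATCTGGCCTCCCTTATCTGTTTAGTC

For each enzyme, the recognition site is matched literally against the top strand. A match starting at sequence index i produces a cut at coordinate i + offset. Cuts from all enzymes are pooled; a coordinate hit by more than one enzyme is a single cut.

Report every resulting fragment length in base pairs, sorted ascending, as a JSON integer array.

Site scan:
  NpsI (GACT, off=4): starts [2, 62] → cuts [6, 66]
  EstIV (GTCCC, off=4): starts [7, 30, 119] → cuts [1, 11, 34]
  UxaI (ATCTG, off=1): starts [20, 57, 70, 96, 110] → cuts [21, 58, 71, 97, 111]
  RvuV (GGCC, off=0): starts [41, 75, 86, 100] → cuts [41, 75, 86, 100]
  FykII (GGGAATCG, off=7): no sites

Pooled cuts: [1, 6, 11, 21, 34, 41, 58, 66, 71, 75, 86, 97, 100, 111]

Fragments:
  1→6: 5 bp
  6→11: 5 bp
  11→21: 10 bp
  21→34: 13 bp
  34→41: 7 bp
  41→58: 17 bp
  58→66: 8 bp
  66→71: 5 bp
  71→75: 4 bp
  75→86: 11 bp
  86→97: 11 bp
  97→100: 3 bp
  100→111: 11 bp
  111→1 (wrap): 122-111+1 = 12 bp

[3,4,5,5,5,7,8,10,11,11,11,12,13,17]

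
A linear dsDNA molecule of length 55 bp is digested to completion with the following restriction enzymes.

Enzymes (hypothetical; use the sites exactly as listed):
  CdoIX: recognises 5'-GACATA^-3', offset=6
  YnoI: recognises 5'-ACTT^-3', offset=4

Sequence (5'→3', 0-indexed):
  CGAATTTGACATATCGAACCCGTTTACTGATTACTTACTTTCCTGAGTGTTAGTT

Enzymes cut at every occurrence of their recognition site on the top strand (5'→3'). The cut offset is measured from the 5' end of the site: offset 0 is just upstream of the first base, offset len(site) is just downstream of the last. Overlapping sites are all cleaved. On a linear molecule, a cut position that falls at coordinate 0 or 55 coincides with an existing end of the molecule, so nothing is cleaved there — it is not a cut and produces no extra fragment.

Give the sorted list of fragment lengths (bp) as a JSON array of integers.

[4,13,15,23]

Per-enzyme occurrences:
  CdoIX GACATA/6: at [7] ⇒ [13]
  YnoI ACTT/4: at [32, 36] ⇒ [36, 40]

All cut coordinates (distinct, sorted): [13, 36, 40]

Fragment lengths:
  [0,13): 13 bp
  [13,36): 23 bp
  [36,40): 4 bp
  [40,55): 15 bp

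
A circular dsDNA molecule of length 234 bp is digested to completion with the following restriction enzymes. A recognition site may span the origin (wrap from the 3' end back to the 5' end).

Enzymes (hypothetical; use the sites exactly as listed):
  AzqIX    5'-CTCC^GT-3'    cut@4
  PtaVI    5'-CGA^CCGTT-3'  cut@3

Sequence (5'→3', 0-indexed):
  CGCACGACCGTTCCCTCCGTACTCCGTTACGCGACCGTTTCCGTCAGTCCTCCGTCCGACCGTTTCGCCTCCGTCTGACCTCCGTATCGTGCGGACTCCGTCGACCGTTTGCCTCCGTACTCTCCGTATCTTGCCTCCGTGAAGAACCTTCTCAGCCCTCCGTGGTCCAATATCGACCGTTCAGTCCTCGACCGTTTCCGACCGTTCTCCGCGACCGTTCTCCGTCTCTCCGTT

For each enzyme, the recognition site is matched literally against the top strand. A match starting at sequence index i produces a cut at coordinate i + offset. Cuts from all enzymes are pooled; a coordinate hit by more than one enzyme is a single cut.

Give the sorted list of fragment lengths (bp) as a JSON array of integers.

[5,6,7,8,9,9,9,10,10,11,11,12,13,13,13,15,15,16,19,23]

Scan for sites:
  AzqIX (CTCCGT, off=4): starts [14, 21, 49, 68, 79, 95, 112, 121, 134, 157, 219, 227] → cuts [18, 25, 53, 72, 83, 99, 116, 125, 138, 161, 223, 231]
  PtaVI (CGACCGTT, off=3): starts [4, 31, 56, 101, 173, 188, 198, 211] → cuts [7, 34, 59, 104, 176, 191, 201, 214]

Pooled cuts: [7, 18, 25, 34, 53, 59, 72, 83, 99, 104, 116, 125, 138, 161, 176, 191, 201, 214, 223, 231]

Fragments:
  7→18: 11 bp
  18→25: 7 bp
  25→34: 9 bp
  34→53: 19 bp
  53→59: 6 bp
  59→72: 13 bp
  72→83: 11 bp
  83→99: 16 bp
  99→104: 5 bp
  104→116: 12 bp
  116→125: 9 bp
  125→138: 13 bp
  138→161: 23 bp
  161→176: 15 bp
  176→191: 15 bp
  191→201: 10 bp
  201→214: 13 bp
  214→223: 9 bp
  223→231: 8 bp
  231→7 (wrap): 234-231+7 = 10 bp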